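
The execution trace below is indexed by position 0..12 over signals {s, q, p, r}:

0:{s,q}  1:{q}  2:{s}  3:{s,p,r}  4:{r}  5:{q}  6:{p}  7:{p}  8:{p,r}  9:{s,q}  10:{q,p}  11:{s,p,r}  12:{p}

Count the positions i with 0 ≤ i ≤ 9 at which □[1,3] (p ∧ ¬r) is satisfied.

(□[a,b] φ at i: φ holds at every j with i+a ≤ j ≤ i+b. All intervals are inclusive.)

0

Evaluate at each i in [0,9]:
  i=0: ✗ (fails at j=1)
  i=1: ✗ (fails at j=2)
  i=2: ✗ (fails at j=3)
  i=3: ✗ (fails at j=4)
  i=4: ✗ (fails at j=5)
  i=5: ✗ (fails at j=8)
  i=6: ✗ (fails at j=8)
  i=7: ✗ (fails at j=8)
  i=8: ✗ (fails at j=9)
  i=9: ✗ (fails at j=11)
Positions where it holds: {} → 0.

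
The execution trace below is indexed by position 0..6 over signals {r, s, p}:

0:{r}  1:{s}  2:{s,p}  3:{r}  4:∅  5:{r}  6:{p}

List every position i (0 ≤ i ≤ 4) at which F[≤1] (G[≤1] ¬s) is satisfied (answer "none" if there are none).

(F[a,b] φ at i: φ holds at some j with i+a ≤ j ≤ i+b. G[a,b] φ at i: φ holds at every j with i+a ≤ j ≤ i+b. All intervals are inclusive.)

2, 3, 4

Evaluate at each i in [0,4]:
  i=0: ✗ (none in [0,1])
  i=1: ✗ (none in [1,2])
  i=2: ✓ (witness j=3)
  i=3: ✓ (witness j=3)
  i=4: ✓ (witness j=4)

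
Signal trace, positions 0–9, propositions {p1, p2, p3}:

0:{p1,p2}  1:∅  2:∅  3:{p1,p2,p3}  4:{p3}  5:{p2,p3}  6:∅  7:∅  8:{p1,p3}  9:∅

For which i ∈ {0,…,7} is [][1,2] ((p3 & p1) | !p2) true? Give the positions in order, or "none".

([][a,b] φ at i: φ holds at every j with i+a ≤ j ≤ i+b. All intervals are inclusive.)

0, 1, 2, 5, 6, 7

Evaluate at each i in [0,7]:
  i=0: ✓ (all of [1,2])
  i=1: ✓ (all of [2,3])
  i=2: ✓ (all of [3,4])
  i=3: ✗ (fails at j=5)
  i=4: ✗ (fails at j=5)
  i=5: ✓ (all of [6,7])
  i=6: ✓ (all of [7,8])
  i=7: ✓ (all of [8,9])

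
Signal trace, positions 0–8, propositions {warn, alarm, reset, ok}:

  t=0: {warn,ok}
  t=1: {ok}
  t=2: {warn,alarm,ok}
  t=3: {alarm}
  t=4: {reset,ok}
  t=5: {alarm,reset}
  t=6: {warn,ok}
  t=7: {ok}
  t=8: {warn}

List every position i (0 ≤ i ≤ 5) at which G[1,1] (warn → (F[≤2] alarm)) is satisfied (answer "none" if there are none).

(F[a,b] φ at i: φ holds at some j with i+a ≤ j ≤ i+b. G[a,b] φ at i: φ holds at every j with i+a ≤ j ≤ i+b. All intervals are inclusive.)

0, 1, 2, 3, 4

Evaluate at each i in [0,5]:
  i=0: ✓ (all of [1,1])
  i=1: ✓ (all of [2,2])
  i=2: ✓ (all of [3,3])
  i=3: ✓ (all of [4,4])
  i=4: ✓ (all of [5,5])
  i=5: ✗ (fails at j=6)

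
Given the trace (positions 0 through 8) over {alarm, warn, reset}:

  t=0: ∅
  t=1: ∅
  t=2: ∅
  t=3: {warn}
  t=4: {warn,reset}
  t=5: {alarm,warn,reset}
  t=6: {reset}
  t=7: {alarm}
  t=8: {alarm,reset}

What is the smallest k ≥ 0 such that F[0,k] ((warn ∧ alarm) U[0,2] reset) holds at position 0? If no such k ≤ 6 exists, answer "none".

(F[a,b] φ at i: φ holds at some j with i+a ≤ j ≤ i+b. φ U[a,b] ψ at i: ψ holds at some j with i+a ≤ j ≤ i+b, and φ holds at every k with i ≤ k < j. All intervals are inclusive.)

Scan j = 0,1,… for ((warn ∧ alarm) U[0,2] reset):
  j=0: fails
  j=1: fails
  j=2: fails
  j=3: fails
  j=4: holds
First hit at j=4, so smallest k = 4-0 = 4.

4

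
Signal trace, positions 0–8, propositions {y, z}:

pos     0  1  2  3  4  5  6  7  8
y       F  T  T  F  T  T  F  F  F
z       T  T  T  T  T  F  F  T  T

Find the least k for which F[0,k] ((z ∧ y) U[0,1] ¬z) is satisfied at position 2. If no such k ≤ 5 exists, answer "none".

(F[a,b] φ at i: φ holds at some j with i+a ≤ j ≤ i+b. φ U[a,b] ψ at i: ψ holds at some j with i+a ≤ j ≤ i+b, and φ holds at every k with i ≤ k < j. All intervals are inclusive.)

Scan j = 2,3,… for ((z ∧ y) U[0,1] ¬z):
  j=2: fails
  j=3: fails
  j=4: holds
First hit at j=4, so smallest k = 4-2 = 2.

2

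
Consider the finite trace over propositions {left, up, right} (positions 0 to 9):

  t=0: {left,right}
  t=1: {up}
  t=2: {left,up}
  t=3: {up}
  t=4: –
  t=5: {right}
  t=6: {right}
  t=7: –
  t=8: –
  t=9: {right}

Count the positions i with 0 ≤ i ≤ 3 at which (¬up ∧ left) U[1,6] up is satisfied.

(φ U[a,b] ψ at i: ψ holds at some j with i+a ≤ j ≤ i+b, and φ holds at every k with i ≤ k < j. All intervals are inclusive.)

1

Evaluate at each i in [0,3]:
  i=0: ✓ (rhs at j=1; lhs holds on [0,0])
  i=1: ✗ (lhs fails at k=1 before rhs at j=2)
  i=2: ✗ (lhs fails at k=2 before rhs at j=3)
  i=3: ✗ (no rhs in [4,9])
Positions where it holds: {0} → 1.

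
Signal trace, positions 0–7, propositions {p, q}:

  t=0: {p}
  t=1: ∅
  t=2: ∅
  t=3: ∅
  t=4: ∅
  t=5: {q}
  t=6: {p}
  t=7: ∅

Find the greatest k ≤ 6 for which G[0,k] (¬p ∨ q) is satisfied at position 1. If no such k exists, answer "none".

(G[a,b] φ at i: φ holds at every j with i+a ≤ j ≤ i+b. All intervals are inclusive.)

(¬p ∨ q) must hold from j=1 onward; find where it first fails.
  j=1: holds
  j=2: holds
  j=3: holds
  j=4: holds
  j=5: holds
  j=6: fails
Holds on [1,5], so largest k = 4.

4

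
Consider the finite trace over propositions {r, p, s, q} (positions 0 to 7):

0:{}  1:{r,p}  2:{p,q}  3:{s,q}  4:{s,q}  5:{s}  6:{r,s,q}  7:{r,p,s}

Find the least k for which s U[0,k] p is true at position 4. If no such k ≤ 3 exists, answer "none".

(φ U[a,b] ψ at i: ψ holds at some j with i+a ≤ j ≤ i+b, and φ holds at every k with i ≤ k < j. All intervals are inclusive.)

Need earliest j ≥ 4 with p, and s at every k in [4,j-1].
  j=4: rhs fails.
  j=5: rhs fails.
  j=6: rhs fails.
  j=7: rhs holds; lhs holds on [4,6]. k = 3.

3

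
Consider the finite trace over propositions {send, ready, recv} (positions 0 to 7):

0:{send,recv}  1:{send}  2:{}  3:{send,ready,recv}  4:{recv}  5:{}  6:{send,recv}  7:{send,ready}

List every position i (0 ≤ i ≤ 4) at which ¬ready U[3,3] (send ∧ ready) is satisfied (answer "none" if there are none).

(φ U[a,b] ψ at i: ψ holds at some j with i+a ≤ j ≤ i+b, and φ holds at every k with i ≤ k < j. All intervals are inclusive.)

0, 4

Evaluate at each i in [0,4]:
  i=0: ✓ (rhs at j=3; lhs holds on [0,2])
  i=1: ✗ (no rhs in [4,4])
  i=2: ✗ (no rhs in [5,5])
  i=3: ✗ (no rhs in [6,6])
  i=4: ✓ (rhs at j=7; lhs holds on [4,6])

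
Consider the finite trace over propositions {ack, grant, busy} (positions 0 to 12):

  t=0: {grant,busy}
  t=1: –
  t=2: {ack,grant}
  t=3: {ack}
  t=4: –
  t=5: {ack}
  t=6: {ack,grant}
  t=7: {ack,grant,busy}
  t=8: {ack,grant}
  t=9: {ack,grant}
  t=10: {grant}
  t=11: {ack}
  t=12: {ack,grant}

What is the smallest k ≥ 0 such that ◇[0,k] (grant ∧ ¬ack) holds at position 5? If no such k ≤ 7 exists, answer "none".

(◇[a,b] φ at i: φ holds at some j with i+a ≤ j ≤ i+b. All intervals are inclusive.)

5

Scan j = 5,6,… for (grant ∧ ¬ack):
  j=5: fails
  j=6: fails
  j=7: fails
  j=8: fails
  j=9: fails
  j=10: holds
First hit at j=10, so smallest k = 10-5 = 5.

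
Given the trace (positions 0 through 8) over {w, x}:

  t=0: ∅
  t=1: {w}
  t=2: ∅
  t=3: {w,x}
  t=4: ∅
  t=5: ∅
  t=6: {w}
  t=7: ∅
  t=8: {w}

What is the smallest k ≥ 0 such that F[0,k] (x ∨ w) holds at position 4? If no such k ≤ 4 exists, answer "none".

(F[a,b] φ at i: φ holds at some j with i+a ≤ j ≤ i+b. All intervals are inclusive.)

Scan j = 4,5,… for (x ∨ w):
  j=4: fails
  j=5: fails
  j=6: holds
First hit at j=6, so smallest k = 6-4 = 2.

2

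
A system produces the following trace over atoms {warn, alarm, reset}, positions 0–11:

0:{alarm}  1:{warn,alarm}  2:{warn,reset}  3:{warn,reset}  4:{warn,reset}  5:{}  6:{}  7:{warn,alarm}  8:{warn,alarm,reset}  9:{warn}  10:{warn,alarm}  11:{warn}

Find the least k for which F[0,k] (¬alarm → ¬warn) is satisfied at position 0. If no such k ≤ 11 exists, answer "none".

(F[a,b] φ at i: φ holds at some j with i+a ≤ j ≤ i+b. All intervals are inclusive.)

Scan j = 0,1,… for (¬alarm → ¬warn):
  j=0: holds
First hit at j=0, so smallest k = 0-0 = 0.

0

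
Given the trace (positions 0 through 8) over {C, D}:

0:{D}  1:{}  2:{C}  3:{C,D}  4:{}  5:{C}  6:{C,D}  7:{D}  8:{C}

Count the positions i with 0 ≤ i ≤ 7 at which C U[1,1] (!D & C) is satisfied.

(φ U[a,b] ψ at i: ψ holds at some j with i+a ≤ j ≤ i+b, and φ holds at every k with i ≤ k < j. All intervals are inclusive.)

0

Evaluate at each i in [0,7]:
  i=0: ✗ (no rhs in [1,1])
  i=1: ✗ (lhs fails at k=1 before rhs at j=2)
  i=2: ✗ (no rhs in [3,3])
  i=3: ✗ (no rhs in [4,4])
  i=4: ✗ (lhs fails at k=4 before rhs at j=5)
  i=5: ✗ (no rhs in [6,6])
  i=6: ✗ (no rhs in [7,7])
  i=7: ✗ (lhs fails at k=7 before rhs at j=8)
Positions where it holds: {} → 0.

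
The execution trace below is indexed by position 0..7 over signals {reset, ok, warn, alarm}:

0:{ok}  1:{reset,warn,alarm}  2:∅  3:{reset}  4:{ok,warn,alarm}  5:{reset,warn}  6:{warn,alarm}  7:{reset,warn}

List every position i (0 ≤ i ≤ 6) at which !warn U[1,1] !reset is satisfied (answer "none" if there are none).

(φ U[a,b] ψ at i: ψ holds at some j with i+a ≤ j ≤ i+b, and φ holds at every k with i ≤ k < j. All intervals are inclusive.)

3

Evaluate at each i in [0,6]:
  i=0: ✗ (no rhs in [1,1])
  i=1: ✗ (lhs fails at k=1 before rhs at j=2)
  i=2: ✗ (no rhs in [3,3])
  i=3: ✓ (rhs at j=4; lhs holds on [3,3])
  i=4: ✗ (no rhs in [5,5])
  i=5: ✗ (lhs fails at k=5 before rhs at j=6)
  i=6: ✗ (no rhs in [7,7])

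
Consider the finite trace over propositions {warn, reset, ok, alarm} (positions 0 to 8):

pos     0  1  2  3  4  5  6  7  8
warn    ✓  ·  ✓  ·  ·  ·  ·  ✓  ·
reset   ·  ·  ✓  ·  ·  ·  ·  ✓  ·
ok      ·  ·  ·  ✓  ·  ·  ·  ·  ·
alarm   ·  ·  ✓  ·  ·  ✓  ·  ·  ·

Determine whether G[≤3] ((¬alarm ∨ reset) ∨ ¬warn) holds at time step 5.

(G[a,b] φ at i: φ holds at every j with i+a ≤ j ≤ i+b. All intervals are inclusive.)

Check ((¬alarm ∨ reset) ∨ ¬warn) at every j in [5,8]:
  j=5: true
  j=6: true
  j=7: true
  j=8: true
All positions satisfy it → formula holds.

True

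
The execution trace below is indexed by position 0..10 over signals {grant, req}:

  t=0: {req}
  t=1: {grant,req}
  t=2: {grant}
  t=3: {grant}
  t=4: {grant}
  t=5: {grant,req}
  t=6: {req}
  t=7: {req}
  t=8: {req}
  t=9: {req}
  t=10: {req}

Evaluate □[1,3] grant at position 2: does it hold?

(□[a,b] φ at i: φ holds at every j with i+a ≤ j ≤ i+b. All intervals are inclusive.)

Holds

Check grant at every j in [3,5]:
  j=3: true
  j=4: true
  j=5: true
All positions satisfy it → formula holds.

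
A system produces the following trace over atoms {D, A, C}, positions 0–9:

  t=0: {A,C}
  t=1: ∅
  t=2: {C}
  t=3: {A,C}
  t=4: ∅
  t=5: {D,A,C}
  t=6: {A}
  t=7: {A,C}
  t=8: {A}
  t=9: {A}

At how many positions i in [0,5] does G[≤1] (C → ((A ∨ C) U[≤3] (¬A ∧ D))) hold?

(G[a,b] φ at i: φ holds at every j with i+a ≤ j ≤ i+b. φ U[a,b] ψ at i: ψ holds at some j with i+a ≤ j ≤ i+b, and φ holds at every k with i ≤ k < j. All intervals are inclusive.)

Evaluate at each i in [0,5]:
  i=0: ✗ (fails at j=0)
  i=1: ✗ (fails at j=2)
  i=2: ✗ (fails at j=2)
  i=3: ✗ (fails at j=3)
  i=4: ✗ (fails at j=5)
  i=5: ✗ (fails at j=5)
Positions where it holds: {} → 0.

0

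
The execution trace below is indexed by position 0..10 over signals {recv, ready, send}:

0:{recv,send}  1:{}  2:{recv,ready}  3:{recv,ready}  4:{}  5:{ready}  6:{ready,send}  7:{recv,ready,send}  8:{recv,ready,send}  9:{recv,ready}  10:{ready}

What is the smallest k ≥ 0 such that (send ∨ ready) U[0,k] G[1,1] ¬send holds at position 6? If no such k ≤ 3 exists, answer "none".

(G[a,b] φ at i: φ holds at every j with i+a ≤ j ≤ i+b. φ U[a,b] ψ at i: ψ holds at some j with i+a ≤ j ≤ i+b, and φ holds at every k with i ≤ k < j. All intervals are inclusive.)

Need earliest j ≥ 6 with G[1,1] ¬send, and (send ∨ ready) at every k in [6,j-1].
  j=6: rhs fails.
  j=7: rhs fails.
  j=8: rhs holds; lhs holds on [6,7]. k = 2.

2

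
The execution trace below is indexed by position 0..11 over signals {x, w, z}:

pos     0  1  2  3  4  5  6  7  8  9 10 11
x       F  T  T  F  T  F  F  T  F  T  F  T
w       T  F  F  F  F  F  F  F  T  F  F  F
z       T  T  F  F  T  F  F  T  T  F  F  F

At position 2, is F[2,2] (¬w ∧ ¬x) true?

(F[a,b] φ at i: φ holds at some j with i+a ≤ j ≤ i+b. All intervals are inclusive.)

Check (¬w ∧ ¬x) at each j in [4,4]:
  j=4: false
No position in the window satisfies it → formula fails.

No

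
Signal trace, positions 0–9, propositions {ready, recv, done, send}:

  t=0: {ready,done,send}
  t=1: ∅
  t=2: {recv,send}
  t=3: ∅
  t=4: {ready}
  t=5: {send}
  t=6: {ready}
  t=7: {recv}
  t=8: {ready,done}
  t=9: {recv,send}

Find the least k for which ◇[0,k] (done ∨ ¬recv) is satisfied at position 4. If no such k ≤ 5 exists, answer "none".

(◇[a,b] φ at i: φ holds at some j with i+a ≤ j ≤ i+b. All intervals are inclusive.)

Scan j = 4,5,… for (done ∨ ¬recv):
  j=4: holds
First hit at j=4, so smallest k = 4-4 = 0.

0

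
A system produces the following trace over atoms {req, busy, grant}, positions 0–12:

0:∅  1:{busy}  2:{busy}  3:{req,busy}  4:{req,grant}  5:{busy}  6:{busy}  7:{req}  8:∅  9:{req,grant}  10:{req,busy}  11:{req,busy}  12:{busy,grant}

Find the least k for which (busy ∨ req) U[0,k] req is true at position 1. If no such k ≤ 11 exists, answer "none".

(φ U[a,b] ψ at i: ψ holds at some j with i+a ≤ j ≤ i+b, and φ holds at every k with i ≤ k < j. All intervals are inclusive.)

2

Need earliest j ≥ 1 with req, and (busy ∨ req) at every k in [1,j-1].
  j=1: rhs fails.
  j=2: rhs fails.
  j=3: rhs holds; lhs holds on [1,2]. k = 2.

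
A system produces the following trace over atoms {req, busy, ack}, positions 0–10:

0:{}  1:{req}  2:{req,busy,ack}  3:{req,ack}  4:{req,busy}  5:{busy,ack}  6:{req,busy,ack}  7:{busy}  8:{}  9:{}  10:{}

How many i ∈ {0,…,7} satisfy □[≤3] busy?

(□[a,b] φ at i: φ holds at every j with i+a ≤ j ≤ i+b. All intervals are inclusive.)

Evaluate at each i in [0,7]:
  i=0: ✗ (fails at j=0)
  i=1: ✗ (fails at j=1)
  i=2: ✗ (fails at j=3)
  i=3: ✗ (fails at j=3)
  i=4: ✓ (all of [4,7])
  i=5: ✗ (fails at j=8)
  i=6: ✗ (fails at j=8)
  i=7: ✗ (fails at j=8)
Positions where it holds: {4} → 1.

1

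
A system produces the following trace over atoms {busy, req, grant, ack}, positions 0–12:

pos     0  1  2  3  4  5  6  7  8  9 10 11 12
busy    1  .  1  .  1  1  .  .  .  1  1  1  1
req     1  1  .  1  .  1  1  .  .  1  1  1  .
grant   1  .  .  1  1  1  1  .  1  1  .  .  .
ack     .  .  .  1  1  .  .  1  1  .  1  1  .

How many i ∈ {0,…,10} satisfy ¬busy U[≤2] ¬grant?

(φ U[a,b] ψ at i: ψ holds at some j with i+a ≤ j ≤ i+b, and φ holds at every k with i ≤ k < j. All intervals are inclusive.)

Evaluate at each i in [0,10]:
  i=0: ✗ (lhs fails at k=0 before rhs at j=1)
  i=1: ✓ (rhs at j=1)
  i=2: ✓ (rhs at j=2)
  i=3: ✗ (no rhs in [3,5])
  i=4: ✗ (no rhs in [4,6])
  i=5: ✗ (lhs fails at k=5 before rhs at j=7)
  i=6: ✓ (rhs at j=7; lhs holds on [6,6])
  i=7: ✓ (rhs at j=7)
  i=8: ✗ (lhs fails at k=9 before rhs at j=10)
  i=9: ✗ (lhs fails at k=9 before rhs at j=10)
  i=10: ✓ (rhs at j=10)
Positions where it holds: {1, 2, 6, 7, 10} → 5.

5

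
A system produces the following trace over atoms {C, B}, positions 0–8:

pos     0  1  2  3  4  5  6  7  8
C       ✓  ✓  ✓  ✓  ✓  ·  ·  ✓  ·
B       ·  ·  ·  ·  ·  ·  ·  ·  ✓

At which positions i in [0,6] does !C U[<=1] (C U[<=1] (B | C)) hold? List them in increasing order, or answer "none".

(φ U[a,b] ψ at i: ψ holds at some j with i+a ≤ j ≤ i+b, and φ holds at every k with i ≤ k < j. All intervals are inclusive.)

0, 1, 2, 3, 4, 6

Evaluate at each i in [0,6]:
  i=0: ✓ (rhs at j=0)
  i=1: ✓ (rhs at j=1)
  i=2: ✓ (rhs at j=2)
  i=3: ✓ (rhs at j=3)
  i=4: ✓ (rhs at j=4)
  i=5: ✗ (no rhs in [5,6])
  i=6: ✓ (rhs at j=7; lhs holds on [6,6])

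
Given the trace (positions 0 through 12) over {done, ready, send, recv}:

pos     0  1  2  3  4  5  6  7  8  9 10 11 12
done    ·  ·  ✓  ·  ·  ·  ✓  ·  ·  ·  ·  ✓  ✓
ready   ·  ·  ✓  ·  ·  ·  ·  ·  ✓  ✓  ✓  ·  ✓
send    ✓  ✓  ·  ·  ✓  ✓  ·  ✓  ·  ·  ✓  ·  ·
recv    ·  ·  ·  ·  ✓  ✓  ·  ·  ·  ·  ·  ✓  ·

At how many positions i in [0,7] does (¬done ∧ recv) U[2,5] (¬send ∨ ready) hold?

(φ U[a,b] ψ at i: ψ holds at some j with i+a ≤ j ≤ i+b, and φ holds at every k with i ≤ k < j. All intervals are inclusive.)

Evaluate at each i in [0,7]:
  i=0: ✗ (lhs fails at k=0 before rhs at j=2)
  i=1: ✗ (lhs fails at k=1 before rhs at j=3)
  i=2: ✗ (lhs fails at k=2 before rhs at j=6)
  i=3: ✗ (lhs fails at k=3 before rhs at j=6)
  i=4: ✓ (rhs at j=6; lhs holds on [4,5])
  i=5: ✗ (lhs fails at k=6 before rhs at j=8)
  i=6: ✗ (lhs fails at k=6 before rhs at j=8)
  i=7: ✗ (lhs fails at k=7 before rhs at j=9)
Positions where it holds: {4} → 1.

1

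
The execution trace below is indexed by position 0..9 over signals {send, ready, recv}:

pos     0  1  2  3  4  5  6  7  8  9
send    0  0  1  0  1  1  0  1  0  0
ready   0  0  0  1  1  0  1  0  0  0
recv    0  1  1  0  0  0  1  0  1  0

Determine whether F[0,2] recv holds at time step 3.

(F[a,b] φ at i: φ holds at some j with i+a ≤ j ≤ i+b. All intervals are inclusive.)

Does not hold

Check recv at each j in [3,5]:
  j=3: false
  j=4: false
  j=5: false
No position in the window satisfies it → formula fails.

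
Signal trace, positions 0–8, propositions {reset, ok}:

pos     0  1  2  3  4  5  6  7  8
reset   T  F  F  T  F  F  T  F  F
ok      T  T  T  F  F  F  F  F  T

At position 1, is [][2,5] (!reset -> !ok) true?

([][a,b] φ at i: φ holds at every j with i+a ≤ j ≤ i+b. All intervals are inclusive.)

Yes

Check (!reset -> !ok) at every j in [3,6]:
  j=3: antecedent false → ✓
  j=4: antecedent true; consequent true → ✓
  j=5: antecedent true; consequent true → ✓
  j=6: antecedent false → ✓
All positions satisfy it → formula holds.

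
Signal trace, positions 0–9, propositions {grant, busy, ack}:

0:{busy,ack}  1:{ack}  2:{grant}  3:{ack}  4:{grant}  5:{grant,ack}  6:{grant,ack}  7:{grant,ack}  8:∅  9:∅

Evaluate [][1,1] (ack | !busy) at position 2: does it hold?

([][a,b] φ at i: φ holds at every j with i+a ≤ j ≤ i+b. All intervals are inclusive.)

True

Check (ack | !busy) at every j in [3,3]:
  j=3: true
All positions satisfy it → formula holds.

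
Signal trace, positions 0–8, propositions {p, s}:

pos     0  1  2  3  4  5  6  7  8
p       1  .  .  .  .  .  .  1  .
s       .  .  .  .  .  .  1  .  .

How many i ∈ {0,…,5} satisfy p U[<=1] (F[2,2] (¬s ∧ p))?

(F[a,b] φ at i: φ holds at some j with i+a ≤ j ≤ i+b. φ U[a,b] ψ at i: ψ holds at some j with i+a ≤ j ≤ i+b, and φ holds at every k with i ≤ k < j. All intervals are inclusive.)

Evaluate at each i in [0,5]:
  i=0: ✗ (no rhs in [0,1])
  i=1: ✗ (no rhs in [1,2])
  i=2: ✗ (no rhs in [2,3])
  i=3: ✗ (no rhs in [3,4])
  i=4: ✗ (lhs fails at k=4 before rhs at j=5)
  i=5: ✓ (rhs at j=5)
Positions where it holds: {5} → 1.

1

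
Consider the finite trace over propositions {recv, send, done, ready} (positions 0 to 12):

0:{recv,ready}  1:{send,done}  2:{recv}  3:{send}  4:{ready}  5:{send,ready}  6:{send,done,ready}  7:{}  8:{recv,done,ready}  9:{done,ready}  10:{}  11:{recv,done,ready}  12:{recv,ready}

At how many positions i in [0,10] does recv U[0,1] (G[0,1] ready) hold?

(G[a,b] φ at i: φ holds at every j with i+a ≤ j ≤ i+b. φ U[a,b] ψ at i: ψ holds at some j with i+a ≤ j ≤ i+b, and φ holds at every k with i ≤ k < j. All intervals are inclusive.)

3

Evaluate at each i in [0,10]:
  i=0: ✗ (no rhs in [0,1])
  i=1: ✗ (no rhs in [1,2])
  i=2: ✗ (no rhs in [2,3])
  i=3: ✗ (lhs fails at k=3 before rhs at j=4)
  i=4: ✓ (rhs at j=4)
  i=5: ✓ (rhs at j=5)
  i=6: ✗ (no rhs in [6,7])
  i=7: ✗ (lhs fails at k=7 before rhs at j=8)
  i=8: ✓ (rhs at j=8)
  i=9: ✗ (no rhs in [9,10])
  i=10: ✗ (lhs fails at k=10 before rhs at j=11)
Positions where it holds: {4, 5, 8} → 3.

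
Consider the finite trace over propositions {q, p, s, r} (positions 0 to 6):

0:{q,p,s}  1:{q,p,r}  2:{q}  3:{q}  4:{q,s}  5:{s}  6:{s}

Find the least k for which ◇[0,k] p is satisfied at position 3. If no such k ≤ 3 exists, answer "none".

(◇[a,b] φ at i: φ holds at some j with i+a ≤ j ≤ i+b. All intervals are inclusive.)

none

Scan j = 3,4,… for p:
  j=3: fails
  j=4: fails
  j=5: fails
  j=6: fails
No j in [3,6] satisfies it → none.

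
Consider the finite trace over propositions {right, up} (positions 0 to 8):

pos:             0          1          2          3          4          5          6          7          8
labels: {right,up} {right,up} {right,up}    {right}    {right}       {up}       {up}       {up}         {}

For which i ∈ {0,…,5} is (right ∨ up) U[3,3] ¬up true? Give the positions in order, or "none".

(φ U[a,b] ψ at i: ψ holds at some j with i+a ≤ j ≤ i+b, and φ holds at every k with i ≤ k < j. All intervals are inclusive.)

Evaluate at each i in [0,5]:
  i=0: ✓ (rhs at j=3; lhs holds on [0,2])
  i=1: ✓ (rhs at j=4; lhs holds on [1,3])
  i=2: ✗ (no rhs in [5,5])
  i=3: ✗ (no rhs in [6,6])
  i=4: ✗ (no rhs in [7,7])
  i=5: ✓ (rhs at j=8; lhs holds on [5,7])

0, 1, 5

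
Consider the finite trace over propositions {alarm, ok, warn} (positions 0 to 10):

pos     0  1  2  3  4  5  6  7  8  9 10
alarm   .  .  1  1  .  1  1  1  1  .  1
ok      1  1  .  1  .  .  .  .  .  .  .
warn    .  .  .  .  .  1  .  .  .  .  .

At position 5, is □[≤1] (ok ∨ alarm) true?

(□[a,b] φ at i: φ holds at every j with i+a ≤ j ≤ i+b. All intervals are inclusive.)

Holds

Check (ok ∨ alarm) at every j in [5,6]:
  j=5: true
  j=6: true
All positions satisfy it → formula holds.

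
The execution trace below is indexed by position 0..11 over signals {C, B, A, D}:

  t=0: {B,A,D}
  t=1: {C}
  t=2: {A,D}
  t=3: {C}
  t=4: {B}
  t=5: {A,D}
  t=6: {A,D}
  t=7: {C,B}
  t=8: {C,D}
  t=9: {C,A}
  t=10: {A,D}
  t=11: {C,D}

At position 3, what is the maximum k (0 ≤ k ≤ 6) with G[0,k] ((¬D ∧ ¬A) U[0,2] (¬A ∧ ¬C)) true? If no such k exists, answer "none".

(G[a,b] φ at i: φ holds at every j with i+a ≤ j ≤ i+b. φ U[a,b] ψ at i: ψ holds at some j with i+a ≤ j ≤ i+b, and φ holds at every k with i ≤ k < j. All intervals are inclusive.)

((¬D ∧ ¬A) U[0,2] (¬A ∧ ¬C)) must hold from j=3 onward; find where it first fails.
  j=3: holds
  j=4: holds
  j=5: fails
Holds on [3,4], so largest k = 1.

1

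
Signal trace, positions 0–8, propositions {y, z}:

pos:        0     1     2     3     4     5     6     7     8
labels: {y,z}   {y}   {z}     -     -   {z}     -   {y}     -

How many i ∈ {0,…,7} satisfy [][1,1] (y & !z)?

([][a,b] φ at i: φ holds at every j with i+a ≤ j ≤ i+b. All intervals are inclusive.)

2

Evaluate at each i in [0,7]:
  i=0: ✓ (all of [1,1])
  i=1: ✗ (fails at j=2)
  i=2: ✗ (fails at j=3)
  i=3: ✗ (fails at j=4)
  i=4: ✗ (fails at j=5)
  i=5: ✗ (fails at j=6)
  i=6: ✓ (all of [7,7])
  i=7: ✗ (fails at j=8)
Positions where it holds: {0, 6} → 2.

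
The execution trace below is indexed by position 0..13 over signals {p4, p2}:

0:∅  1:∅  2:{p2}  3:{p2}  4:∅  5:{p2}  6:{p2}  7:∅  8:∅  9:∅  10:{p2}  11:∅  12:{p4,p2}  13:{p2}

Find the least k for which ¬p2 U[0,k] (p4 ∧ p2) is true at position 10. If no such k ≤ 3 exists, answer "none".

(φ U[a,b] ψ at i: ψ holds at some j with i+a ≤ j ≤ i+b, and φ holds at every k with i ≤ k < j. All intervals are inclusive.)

Need earliest j ≥ 10 with (p4 ∧ p2), and ¬p2 at every k in [10,j-1].
  j=10: rhs fails.
  j=11: rhs fails.
  j=12: rhs holds but lhs fails at k=10.
  j=13: rhs fails.
No witness within the range → none.

none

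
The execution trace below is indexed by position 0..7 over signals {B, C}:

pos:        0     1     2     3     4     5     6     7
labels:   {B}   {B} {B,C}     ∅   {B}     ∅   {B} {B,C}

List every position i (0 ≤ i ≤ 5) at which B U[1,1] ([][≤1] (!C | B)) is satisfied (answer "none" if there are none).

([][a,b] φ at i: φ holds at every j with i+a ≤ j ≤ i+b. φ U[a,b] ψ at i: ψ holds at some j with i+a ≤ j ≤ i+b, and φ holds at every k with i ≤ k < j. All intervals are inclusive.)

Evaluate at each i in [0,5]:
  i=0: ✓ (rhs at j=1; lhs holds on [0,0])
  i=1: ✓ (rhs at j=2; lhs holds on [1,1])
  i=2: ✓ (rhs at j=3; lhs holds on [2,2])
  i=3: ✗ (lhs fails at k=3 before rhs at j=4)
  i=4: ✓ (rhs at j=5; lhs holds on [4,4])
  i=5: ✗ (lhs fails at k=5 before rhs at j=6)

0, 1, 2, 4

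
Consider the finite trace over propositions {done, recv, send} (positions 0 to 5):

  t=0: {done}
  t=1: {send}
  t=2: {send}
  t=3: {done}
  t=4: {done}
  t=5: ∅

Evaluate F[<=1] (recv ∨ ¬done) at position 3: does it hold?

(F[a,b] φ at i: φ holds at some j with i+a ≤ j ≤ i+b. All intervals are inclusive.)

Does not hold

Check (recv ∨ ¬done) at each j in [3,4]:
  j=3: false
  j=4: false
No position in the window satisfies it → formula fails.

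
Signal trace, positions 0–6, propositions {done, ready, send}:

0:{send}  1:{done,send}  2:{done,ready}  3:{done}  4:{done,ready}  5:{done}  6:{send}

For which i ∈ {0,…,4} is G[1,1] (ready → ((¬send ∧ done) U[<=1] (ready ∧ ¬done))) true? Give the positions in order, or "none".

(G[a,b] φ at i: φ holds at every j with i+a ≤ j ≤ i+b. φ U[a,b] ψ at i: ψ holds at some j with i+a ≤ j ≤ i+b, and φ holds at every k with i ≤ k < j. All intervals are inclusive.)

Evaluate at each i in [0,4]:
  i=0: ✓ (all of [1,1])
  i=1: ✗ (fails at j=2)
  i=2: ✓ (all of [3,3])
  i=3: ✗ (fails at j=4)
  i=4: ✓ (all of [5,5])

0, 2, 4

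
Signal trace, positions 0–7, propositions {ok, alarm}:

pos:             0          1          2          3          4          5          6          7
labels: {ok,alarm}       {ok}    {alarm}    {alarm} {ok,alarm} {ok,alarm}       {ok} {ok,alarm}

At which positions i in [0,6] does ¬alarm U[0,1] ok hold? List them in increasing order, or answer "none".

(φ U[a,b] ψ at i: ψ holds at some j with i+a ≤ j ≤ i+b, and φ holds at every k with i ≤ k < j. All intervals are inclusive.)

0, 1, 4, 5, 6

Evaluate at each i in [0,6]:
  i=0: ✓ (rhs at j=0)
  i=1: ✓ (rhs at j=1)
  i=2: ✗ (no rhs in [2,3])
  i=3: ✗ (lhs fails at k=3 before rhs at j=4)
  i=4: ✓ (rhs at j=4)
  i=5: ✓ (rhs at j=5)
  i=6: ✓ (rhs at j=6)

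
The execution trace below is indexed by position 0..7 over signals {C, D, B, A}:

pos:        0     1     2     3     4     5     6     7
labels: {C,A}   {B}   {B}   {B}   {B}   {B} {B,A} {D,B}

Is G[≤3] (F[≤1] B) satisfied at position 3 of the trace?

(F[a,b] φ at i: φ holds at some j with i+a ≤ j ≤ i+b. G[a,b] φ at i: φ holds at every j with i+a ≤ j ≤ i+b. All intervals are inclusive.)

Holds

Check F[≤1] B at every j in [3,6]:
  j=3: holds (witness at 3)
  j=4: holds (witness at 4)
  j=5: holds (witness at 5)
  j=6: holds (witness at 6)
All positions satisfy it → formula holds.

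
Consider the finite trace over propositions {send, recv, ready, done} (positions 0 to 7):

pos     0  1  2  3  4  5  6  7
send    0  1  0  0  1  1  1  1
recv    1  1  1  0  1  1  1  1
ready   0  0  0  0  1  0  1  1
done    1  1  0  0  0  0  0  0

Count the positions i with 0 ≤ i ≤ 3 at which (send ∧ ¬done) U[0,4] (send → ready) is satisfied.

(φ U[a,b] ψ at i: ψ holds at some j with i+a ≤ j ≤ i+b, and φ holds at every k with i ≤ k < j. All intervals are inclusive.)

3

Evaluate at each i in [0,3]:
  i=0: ✓ (rhs at j=0)
  i=1: ✗ (lhs fails at k=1 before rhs at j=2)
  i=2: ✓ (rhs at j=2)
  i=3: ✓ (rhs at j=3)
Positions where it holds: {0, 2, 3} → 3.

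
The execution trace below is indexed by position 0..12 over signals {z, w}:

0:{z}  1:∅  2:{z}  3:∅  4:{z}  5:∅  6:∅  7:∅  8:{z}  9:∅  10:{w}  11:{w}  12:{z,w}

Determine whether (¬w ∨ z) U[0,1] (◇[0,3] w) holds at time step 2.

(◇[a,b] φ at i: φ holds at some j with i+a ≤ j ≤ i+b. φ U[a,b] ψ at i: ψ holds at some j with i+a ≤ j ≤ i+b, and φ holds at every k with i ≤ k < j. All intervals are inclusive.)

Need some j in [2,3] with ◇[0,3] w, and (¬w ∨ z) at every k in [2,j-1].
  j=2: ◇[0,3] w — fails (none in [2,5]).
  j=3: ◇[0,3] w — fails (none in [3,6]).
No j in the window works → until fails.

No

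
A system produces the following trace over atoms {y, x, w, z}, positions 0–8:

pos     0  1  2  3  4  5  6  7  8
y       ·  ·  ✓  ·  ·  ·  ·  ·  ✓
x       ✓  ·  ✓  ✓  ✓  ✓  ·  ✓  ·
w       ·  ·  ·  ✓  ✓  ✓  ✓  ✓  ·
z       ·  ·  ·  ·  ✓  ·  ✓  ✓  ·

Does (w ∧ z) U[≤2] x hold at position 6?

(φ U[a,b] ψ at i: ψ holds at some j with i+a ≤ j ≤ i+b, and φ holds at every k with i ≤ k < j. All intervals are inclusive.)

Holds

Need some j in [6,8] with x, and (w ∧ z) at every k in [6,j-1].
  j=6: x false.
  j=7: x holds; (w ∧ z) holds at every k in [6,6] → satisfied.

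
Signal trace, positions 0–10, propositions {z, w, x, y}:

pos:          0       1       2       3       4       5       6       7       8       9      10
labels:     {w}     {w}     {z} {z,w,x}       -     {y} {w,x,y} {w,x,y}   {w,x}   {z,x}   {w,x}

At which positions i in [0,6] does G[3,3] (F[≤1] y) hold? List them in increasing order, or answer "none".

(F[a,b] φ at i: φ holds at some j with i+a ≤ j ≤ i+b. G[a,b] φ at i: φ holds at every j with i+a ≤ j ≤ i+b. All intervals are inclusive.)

Evaluate at each i in [0,6]:
  i=0: ✗ (fails at j=3)
  i=1: ✓ (all of [4,4])
  i=2: ✓ (all of [5,5])
  i=3: ✓ (all of [6,6])
  i=4: ✓ (all of [7,7])
  i=5: ✗ (fails at j=8)
  i=6: ✗ (fails at j=9)

1, 2, 3, 4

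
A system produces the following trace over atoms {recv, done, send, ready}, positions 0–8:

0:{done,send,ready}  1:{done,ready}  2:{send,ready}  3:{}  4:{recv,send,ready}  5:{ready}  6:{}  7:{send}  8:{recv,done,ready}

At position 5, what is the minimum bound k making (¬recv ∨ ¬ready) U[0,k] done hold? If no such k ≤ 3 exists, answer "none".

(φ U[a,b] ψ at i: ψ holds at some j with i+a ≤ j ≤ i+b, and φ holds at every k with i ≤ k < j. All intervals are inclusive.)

Need earliest j ≥ 5 with done, and (¬recv ∨ ¬ready) at every k in [5,j-1].
  j=5: rhs fails.
  j=6: rhs fails.
  j=7: rhs fails.
  j=8: rhs holds; lhs holds on [5,7]. k = 3.

3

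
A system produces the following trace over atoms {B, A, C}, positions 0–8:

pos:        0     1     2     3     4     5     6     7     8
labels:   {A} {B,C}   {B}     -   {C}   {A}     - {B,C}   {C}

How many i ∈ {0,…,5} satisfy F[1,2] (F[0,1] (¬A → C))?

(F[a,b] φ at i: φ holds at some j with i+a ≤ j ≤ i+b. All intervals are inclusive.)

6

Evaluate at each i in [0,5]:
  i=0: ✓ (witness j=1)
  i=1: ✓ (witness j=3)
  i=2: ✓ (witness j=3)
  i=3: ✓ (witness j=4)
  i=4: ✓ (witness j=5)
  i=5: ✓ (witness j=6)
Positions where it holds: {0, 1, 2, 3, 4, 5} → 6.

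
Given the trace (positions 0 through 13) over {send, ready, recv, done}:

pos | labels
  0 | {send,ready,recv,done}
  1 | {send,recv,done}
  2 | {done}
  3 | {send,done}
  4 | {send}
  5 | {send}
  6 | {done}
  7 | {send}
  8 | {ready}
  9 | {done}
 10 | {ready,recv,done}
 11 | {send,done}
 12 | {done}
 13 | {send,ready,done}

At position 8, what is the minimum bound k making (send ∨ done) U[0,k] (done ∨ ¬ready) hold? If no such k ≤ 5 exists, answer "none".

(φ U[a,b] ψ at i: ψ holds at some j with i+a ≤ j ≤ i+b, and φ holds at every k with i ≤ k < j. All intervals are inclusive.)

none

Need earliest j ≥ 8 with (done ∨ ¬ready), and (send ∨ done) at every k in [8,j-1].
  j=8: rhs fails.
  j=9: rhs holds but lhs fails at k=8.
  j=10: rhs holds but lhs fails at k=8.
  j=11: rhs holds but lhs fails at k=8.
  j=12: rhs holds but lhs fails at k=8.
  j=13: rhs holds but lhs fails at k=8.
No witness within the range → none.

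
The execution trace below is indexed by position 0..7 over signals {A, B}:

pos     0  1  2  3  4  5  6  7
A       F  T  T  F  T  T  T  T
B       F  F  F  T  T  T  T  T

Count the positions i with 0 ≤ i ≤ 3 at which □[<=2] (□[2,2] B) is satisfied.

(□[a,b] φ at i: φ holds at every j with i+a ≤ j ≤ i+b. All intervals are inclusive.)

3

Evaluate at each i in [0,3]:
  i=0: ✗ (fails at j=0)
  i=1: ✓ (all of [1,3])
  i=2: ✓ (all of [2,4])
  i=3: ✓ (all of [3,5])
Positions where it holds: {1, 2, 3} → 3.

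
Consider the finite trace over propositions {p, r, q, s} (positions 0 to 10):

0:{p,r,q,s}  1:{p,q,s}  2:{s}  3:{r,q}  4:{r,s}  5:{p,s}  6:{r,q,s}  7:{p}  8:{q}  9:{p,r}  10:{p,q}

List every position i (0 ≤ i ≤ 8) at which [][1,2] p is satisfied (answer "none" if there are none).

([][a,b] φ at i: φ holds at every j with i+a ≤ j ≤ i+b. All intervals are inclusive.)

Evaluate at each i in [0,8]:
  i=0: ✗ (fails at j=2)
  i=1: ✗ (fails at j=2)
  i=2: ✗ (fails at j=3)
  i=3: ✗ (fails at j=4)
  i=4: ✗ (fails at j=6)
  i=5: ✗ (fails at j=6)
  i=6: ✗ (fails at j=8)
  i=7: ✗ (fails at j=8)
  i=8: ✓ (all of [9,10])

8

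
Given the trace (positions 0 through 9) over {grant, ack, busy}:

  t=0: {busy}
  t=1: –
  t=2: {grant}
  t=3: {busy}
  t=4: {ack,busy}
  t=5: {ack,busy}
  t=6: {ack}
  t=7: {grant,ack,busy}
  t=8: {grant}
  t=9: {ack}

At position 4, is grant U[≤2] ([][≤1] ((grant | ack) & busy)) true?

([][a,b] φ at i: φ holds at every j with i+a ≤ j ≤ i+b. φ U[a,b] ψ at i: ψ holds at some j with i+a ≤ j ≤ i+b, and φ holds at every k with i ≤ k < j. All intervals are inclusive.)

Holds

Need some j in [4,6] with [][≤1] ((grant | ack) & busy), and grant at every k in [4,j-1].
  j=4: [][≤1] ((grant | ack) & busy) holds; no prefix to check → satisfied.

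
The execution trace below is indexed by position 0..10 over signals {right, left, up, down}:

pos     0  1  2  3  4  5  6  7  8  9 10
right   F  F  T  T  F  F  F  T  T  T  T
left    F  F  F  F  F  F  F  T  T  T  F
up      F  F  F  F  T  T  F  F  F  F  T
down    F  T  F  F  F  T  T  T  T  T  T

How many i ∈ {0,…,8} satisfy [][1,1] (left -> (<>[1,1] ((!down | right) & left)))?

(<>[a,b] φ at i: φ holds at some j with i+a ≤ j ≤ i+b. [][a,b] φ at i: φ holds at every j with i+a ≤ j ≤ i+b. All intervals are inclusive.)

Evaluate at each i in [0,8]:
  i=0: ✓ (all of [1,1])
  i=1: ✓ (all of [2,2])
  i=2: ✓ (all of [3,3])
  i=3: ✓ (all of [4,4])
  i=4: ✓ (all of [5,5])
  i=5: ✓ (all of [6,6])
  i=6: ✓ (all of [7,7])
  i=7: ✓ (all of [8,8])
  i=8: ✗ (fails at j=9)
Positions where it holds: {0, 1, 2, 3, 4, 5, 6, 7} → 8.

8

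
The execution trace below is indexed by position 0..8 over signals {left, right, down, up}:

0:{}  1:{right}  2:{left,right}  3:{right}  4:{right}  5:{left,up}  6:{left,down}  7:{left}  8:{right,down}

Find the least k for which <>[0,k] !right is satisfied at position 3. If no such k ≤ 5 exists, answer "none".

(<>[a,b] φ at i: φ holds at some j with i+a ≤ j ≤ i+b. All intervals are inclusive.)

2

Scan j = 3,4,… for !right:
  j=3: fails
  j=4: fails
  j=5: holds
First hit at j=5, so smallest k = 5-3 = 2.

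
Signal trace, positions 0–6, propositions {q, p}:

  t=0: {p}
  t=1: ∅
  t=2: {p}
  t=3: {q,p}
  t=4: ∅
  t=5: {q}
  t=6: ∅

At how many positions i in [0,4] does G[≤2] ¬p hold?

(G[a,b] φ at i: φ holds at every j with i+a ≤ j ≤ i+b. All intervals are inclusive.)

Evaluate at each i in [0,4]:
  i=0: ✗ (fails at j=0)
  i=1: ✗ (fails at j=2)
  i=2: ✗ (fails at j=2)
  i=3: ✗ (fails at j=3)
  i=4: ✓ (all of [4,6])
Positions where it holds: {4} → 1.

1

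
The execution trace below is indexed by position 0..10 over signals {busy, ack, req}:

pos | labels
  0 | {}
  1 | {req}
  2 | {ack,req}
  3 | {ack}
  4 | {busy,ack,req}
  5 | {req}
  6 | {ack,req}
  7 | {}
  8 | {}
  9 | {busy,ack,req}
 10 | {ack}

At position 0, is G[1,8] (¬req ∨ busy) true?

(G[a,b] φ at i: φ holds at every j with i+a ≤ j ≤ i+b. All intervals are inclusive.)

Check (¬req ∨ busy) at every j in [1,8]:
  j=1: false
  j=2: false
  j=3: true
  j=4: true
  j=5: false
  j=6: false
  j=7: true
  j=8: true
Fails at j=1 → formula fails.

False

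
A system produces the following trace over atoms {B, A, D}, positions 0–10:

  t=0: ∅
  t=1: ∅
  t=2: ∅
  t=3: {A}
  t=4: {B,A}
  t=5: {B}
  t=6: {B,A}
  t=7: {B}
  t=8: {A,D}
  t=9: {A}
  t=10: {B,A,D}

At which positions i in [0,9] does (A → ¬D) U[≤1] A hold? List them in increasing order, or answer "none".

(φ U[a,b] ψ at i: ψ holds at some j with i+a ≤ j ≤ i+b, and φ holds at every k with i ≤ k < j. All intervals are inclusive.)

2, 3, 4, 5, 6, 7, 8, 9

Evaluate at each i in [0,9]:
  i=0: ✗ (no rhs in [0,1])
  i=1: ✗ (no rhs in [1,2])
  i=2: ✓ (rhs at j=3; lhs holds on [2,2])
  i=3: ✓ (rhs at j=3)
  i=4: ✓ (rhs at j=4)
  i=5: ✓ (rhs at j=6; lhs holds on [5,5])
  i=6: ✓ (rhs at j=6)
  i=7: ✓ (rhs at j=8; lhs holds on [7,7])
  i=8: ✓ (rhs at j=8)
  i=9: ✓ (rhs at j=9)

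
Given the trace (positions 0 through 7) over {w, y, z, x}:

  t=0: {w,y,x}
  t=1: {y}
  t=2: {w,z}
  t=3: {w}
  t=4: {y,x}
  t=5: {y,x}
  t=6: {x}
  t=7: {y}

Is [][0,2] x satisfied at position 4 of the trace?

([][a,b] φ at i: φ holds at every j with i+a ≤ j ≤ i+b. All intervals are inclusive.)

True

Check x at every j in [4,6]:
  j=4: true
  j=5: true
  j=6: true
All positions satisfy it → formula holds.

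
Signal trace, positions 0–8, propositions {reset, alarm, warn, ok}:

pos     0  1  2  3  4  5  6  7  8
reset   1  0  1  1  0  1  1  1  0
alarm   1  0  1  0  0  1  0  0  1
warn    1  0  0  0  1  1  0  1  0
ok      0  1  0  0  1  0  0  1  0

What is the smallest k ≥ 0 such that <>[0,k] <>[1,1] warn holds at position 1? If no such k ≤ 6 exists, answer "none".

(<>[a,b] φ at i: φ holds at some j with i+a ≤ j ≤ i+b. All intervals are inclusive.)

Scan j = 1,2,… for <>[1,1] warn:
  j=1: fails
  j=2: fails
  j=3: holds
First hit at j=3, so smallest k = 3-1 = 2.

2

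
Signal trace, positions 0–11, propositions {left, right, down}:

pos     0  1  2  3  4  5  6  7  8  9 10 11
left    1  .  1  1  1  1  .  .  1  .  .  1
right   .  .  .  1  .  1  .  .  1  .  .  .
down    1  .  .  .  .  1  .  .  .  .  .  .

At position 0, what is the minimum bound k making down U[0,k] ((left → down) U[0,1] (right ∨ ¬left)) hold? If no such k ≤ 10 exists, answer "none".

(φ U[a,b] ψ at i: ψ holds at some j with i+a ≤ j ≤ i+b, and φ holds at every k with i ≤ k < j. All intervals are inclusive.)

0

Need earliest j ≥ 0 with ((left → down) U[0,1] (right ∨ ¬left)), and down at every k in [0,j-1].
  j=0: rhs holds (empty prefix). k = 0.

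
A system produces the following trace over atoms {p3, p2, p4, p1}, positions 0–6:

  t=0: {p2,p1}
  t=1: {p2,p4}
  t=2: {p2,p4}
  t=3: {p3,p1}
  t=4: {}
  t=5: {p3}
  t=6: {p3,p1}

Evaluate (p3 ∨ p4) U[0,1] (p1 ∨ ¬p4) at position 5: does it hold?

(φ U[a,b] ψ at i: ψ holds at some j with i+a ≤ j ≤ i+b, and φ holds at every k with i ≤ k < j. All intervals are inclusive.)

Holds

Need some j in [5,6] with (p1 ∨ ¬p4), and (p3 ∨ p4) at every k in [5,j-1].
  j=5: (p1 ∨ ¬p4) holds; no prefix to check → satisfied.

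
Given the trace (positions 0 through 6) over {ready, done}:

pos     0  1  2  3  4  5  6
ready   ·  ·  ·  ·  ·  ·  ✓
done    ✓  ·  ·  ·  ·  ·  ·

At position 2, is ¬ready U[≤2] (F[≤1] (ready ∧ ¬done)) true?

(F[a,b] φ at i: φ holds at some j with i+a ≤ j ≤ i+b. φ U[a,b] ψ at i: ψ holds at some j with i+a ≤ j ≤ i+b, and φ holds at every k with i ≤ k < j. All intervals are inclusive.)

Need some j in [2,4] with F[≤1] (ready ∧ ¬done), and ¬ready at every k in [2,j-1].
  j=2: F[≤1] (ready ∧ ¬done) — fails (none in [2,3]).
  j=3: F[≤1] (ready ∧ ¬done) — fails (none in [3,4]).
  j=4: F[≤1] (ready ∧ ¬done) — fails (none in [4,5]).
No j in the window works → until fails.

Does not hold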